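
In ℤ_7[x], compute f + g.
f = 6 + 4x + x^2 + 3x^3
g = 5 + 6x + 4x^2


Add coefficients mod 7:
x^0: 6 + 5 = 4 (mod 7)
x^1: 4 + 6 = 3 (mod 7)
x^2: 1 + 4 = 5 (mod 7)
x^3: 3 + 0 = 3 (mod 7)
Result: 4 + 3x + 5x^2 + 3x^3

f + g = 4 + 3x + 5x^2 + 3x^3


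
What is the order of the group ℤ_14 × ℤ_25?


|A × B| = |A| · |B|
|ℤ_14 × ℤ_25| = 14 × 25 = 350

|ℤ_14 × ℤ_25| = 350


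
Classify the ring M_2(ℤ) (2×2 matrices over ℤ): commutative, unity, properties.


Matrix multiplication is non-commutative for n ≥ 2; the identity matrix I is the unity; singular matrices give zero divisors, so not an integral domain
Commutative: No
Integral domain: No
Has unity: Yes

M_2(ℤ) (2×2 matrices over ℤ): Commutative=No, Unity=Yes


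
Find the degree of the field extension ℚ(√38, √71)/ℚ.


[ℚ(√38,√71):ℚ] = [ℚ(√38,√71):ℚ(√38)]·[ℚ(√38):ℚ] = 2·2 = 4

[ℚ(√38, √71)/ℚ] = 4


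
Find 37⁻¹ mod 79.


Use the extended Euclidean algorithm to write 1 = 37·s + 79·t; then s mod 79 is the inverse.
Euclidean algorithm:
  37 = 0·79 + 37
  79 = 2·37 + 5
  37 = 7·5 + 2
  5 = 2·2 + 1
  2 = 2·1 + 0
gcd(37,79) = 1
Back-substitution gives: 37·(-32) + 79·(15) = 1
So 37⁻¹ ≡ -32 ≡ 47 (mod 79)
Check: 37 × 47 = 1739 ≡ 1 (mod 79) ✓

37⁻¹ ≡ 47 (mod 79)


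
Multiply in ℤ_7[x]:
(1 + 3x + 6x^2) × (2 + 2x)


Expand and collect like terms; reduce coefficients mod 7:
x^0: 1·2 = 2 ≡ 2 (mod 7)
x^1: 1·2 + 3·2 = 8 ≡ 1 (mod 7)
x^2: 3·2 + 6·2 = 18 ≡ 4 (mod 7)
x^3: 6·2 = 12 ≡ 5 (mod 7)
Result: 2 + x + 4x^2 + 5x^3

f · g = 2 + x + 4x^2 + 5x^3


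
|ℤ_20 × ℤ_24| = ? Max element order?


|ℤ_20 × ℤ_24| = 20 × 24 = 480
Max element order = lcm(20,24) = 120
Cyclic? No (gcd=4)

|ℤ_20×ℤ_24| = 480, max element order = 120


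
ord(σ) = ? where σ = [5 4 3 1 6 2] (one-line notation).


Cycle decomposition: (1 5 6 2 4)
Cycle lengths: 5
Order = lcm(5) = 5

ord(σ) = 5


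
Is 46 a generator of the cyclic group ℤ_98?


g generates ℤ_n iff gcd(g, n) = 1
gcd(46, 98) = 2
Since gcd = 2 ≠ 1, ⟨46⟩ has order 49 < 98, so 46 is not a generator.

No, 46 does not generate ℤ_98


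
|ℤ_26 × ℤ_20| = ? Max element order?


|ℤ_26 × ℤ_20| = 26 × 20 = 520
Max element order = lcm(26,20) = 260
Cyclic? No (gcd=2)

|ℤ_26×ℤ_20| = 520, max element order = 260


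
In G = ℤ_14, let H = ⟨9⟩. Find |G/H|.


|⟨9⟩| = n / gcd(9, 14) = 14 / 1 = 14
H is normal (ℤ_14 is abelian).
|G/H| = |G| / |H| = 14 / 14 = 1

|G/H| = 1


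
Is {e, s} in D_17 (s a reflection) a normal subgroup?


H = {e, s} in D_17 (s a reflection)
r·s·r⁻¹ = sr⁻² ≠ s for n ≥ 3, so {e, s} is not closed under conjugation

No, not a normal subgroup


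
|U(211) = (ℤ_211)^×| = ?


U(n) is the group of units mod n; |U(n)| = φ(n)
|U(211)| = φ(211) = 210

|U(211) = (ℤ_211)^×| = 210


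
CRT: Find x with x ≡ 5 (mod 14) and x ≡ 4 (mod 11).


m₁ = 14, m₂ = 11, gcd = 1, so CRT applies. M = m₁·m₂ = 154
Let M₁ = M/m₁ = 11, M₂ = M/m₂ = 14
Find y₁ ≡ M₁⁻¹ (mod m₁): 11⁻¹ ≡ 9 (mod 14)
Find y₂ ≡ M₂⁻¹ (mod m₂): 14⁻¹ ≡ 4 (mod 11)
x = a₁·M₁·y₁ + a₂·M₂·y₂ = 5·11·9 + 4·14·4 = 719
Reduce mod 154: x ≡ 103
Check: 103 mod 14 = 5 ✓, 103 mod 11 = 4 ✓

x ≡ 103 (mod 154)


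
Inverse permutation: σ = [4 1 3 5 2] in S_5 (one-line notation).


To find σ⁻¹, swap domain and range:
σ(1) = 4 → σ⁻¹(4) = 1
σ(2) = 1 → σ⁻¹(1) = 2
σ(3) = 3 → σ⁻¹(3) = 3
σ(4) = 5 → σ⁻¹(5) = 4
σ(5) = 2 → σ⁻¹(2) = 5

σ⁻¹ = [2 5 3 1 4]


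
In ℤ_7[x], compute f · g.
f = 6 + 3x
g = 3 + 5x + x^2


Expand and collect like terms; reduce coefficients mod 7:
x^0: 6·3 = 18 ≡ 4 (mod 7)
x^1: 6·5 + 3·3 = 39 ≡ 4 (mod 7)
x^2: 6·1 + 3·5 = 21 ≡ 0 (mod 7)
x^3: 3·1 = 3 ≡ 3 (mod 7)
Result: 4 + 4x + 3x^3

f · g = 4 + 4x + 3x^3


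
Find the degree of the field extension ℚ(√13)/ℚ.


√13 has minimal polynomial x² - 13 (irreducible over ℚ since 13 is squarefree)

[ℚ(√13)/ℚ] = 2


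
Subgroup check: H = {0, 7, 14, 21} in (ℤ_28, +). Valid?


Subgroup test for H = {0, 7, 14, 21} in (ℤ_28, +):
(1) 0 ∈ H? Yes
(2) Closure: for all a,b ∈ H, (a+b) mod 28 ∈ H? Yes
(3) Inverses: for all a ∈ H, -a mod 28 ∈ H? Yes

Yes, H is a subgroup of ℤ_28


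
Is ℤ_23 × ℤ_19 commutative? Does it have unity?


Direct product ring; commutative with unity (1,1); but (1,0)·(0,1) = (0,0) gives zero divisors, so not an integral domain
Commutative: Yes
Integral domain: No
Has unity: Yes

ℤ_23 × ℤ_19: Commutative=Yes, Unity=Yes


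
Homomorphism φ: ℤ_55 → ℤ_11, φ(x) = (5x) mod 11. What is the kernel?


Kernel = preimage of identity
ker(φ) = {x ∈ ℤ_55 : 5x ≡ 0 (mod 11)}. Since 11 | 55, φ is well-defined. The kernel is the cyclic subgroup ⟨11⟩ of ℤ_55 (order 5), i.e. {0, 11, 22, 33, 44}

ker(φ) = {0, 11, 22, 33, 44}


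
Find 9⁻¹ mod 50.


Use the extended Euclidean algorithm to write 1 = 9·s + 50·t; then s mod 50 is the inverse.
Euclidean algorithm:
  9 = 0·50 + 9
  50 = 5·9 + 5
  9 = 1·5 + 4
  5 = 1·4 + 1
  4 = 4·1 + 0
gcd(9,50) = 1
Back-substitution gives: 9·(-11) + 50·(2) = 1
So 9⁻¹ ≡ -11 ≡ 39 (mod 50)
Check: 9 × 39 = 351 ≡ 1 (mod 50) ✓

9⁻¹ ≡ 39 (mod 50)


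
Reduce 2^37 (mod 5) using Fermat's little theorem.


Fermat's little theorem: if p is prime and gcd(a,p)=1, then a^(p-1) ≡ 1 (mod p)
p = 5 is prime, gcd(2,5) = 1
Reduce exponent: 37 mod 4 = 1
So 2^37 ≡ 2^1 (mod 5)
2^1 mod 5 = 2

2^37 ≡ 2 (mod 5)


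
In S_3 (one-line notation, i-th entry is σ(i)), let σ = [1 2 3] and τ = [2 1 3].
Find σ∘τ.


σ∘τ: apply τ first, then σ
1 →τ 2 →σ 2
2 →τ 1 →σ 1
3 →τ 3 →σ 3

σ∘τ = [2 1 3]


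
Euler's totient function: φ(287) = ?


Factor n: 287 = 7 × 41
φ(n) = n · ∏(1 - 1/p) over distinct primes p | n
φ(287) = 287 · (1 - 1/7) · (1 - 1/41) = 240

φ(287) = 240


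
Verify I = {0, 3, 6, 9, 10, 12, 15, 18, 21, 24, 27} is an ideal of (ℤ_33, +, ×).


Check ideal conditions for I = {0, 3, 6, 9, 10, 12, 15, 18, 21, 24, 27} in ℤ_33:
(1) I is an additive subgroup? No
(2) For r ∈ ℤ_33 and a ∈ I: r·a ∈ I? No  [counterexample: r=2, a=10, r·a mod 33 = 20 ∉ I]

No, I is not an ideal of ℤ_33


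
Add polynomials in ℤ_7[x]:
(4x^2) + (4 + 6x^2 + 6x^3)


Add coefficients mod 7:
x^0: 0 + 4 = 4 (mod 7)
x^1: 0 + 0 = 0 (mod 7)
x^2: 4 + 6 = 3 (mod 7)
x^3: 0 + 6 = 6 (mod 7)
Result: 4 + 3x^2 + 6x^3

f + g = 4 + 3x^2 + 6x^3


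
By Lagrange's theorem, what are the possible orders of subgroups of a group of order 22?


Lagrange's theorem: |H| divides |G|
|G| = 22
Divisors of 22: 1, 2, 11, 22

Possible subgroup orders: {1, 2, 11, 22}


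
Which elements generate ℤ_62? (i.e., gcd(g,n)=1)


g generates ℤ_n iff gcd(g,n) = 1
Prime factors of 62: 2, 31
Generators are g ∈ {1,...,61} not divisible by any of these primes.
Generators: {1, 3, 5, 7, 9, 11, 13, 15, 17, 19, 21, 23, 25, 27, 29, 33, 35, 37, 39, 41, 43, 45, 47, 49, 51, 53, 55, 57, 59, 61}
Number of generators = φ(62) = 30

Generators of ℤ_62 = {1, 3, 5, 7, 9, 11, 13, 15, 17, 19, 21, 23, 25, 27, 29, 33, 35, 37, 39, 41, 43, 45, 47, 49, 51, 53, 55, 57, 59, 61}


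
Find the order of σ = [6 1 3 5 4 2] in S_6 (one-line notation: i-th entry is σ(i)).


Cycle decomposition: (1 6 2) (4 5)
Cycle lengths: 3, 2
Order = lcm(3, 2) = 6

ord(σ) = 6


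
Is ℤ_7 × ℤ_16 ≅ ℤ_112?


Comparing ℤ_7 × ℤ_16 and ℤ_112:
gcd(7,16) = 1, so ℤ_7 × ℤ_16 ≅ ℤ_112 (CRT)

Yes, ℤ_7 × ℤ_16 ≅ ℤ_112


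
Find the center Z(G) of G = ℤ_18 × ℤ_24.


Z(G) = {g ∈ G | gx = xg for all x ∈ G}
Direct product of abelian groups is abelian, so Z(G) = G

Z(ℤ_18 × ℤ_24) = ℤ_18 × ℤ_24


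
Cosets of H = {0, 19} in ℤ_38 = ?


H = {0, 19}, |H| = 2
Number of cosets = |G|/|H| = 38/2 = 19
0 + H = {0, 19}
1 + H = {1, 20}
2 + H = {2, 21}
3 + H = {3, 22}
4 + H = {4, 23}
5 + H = {5, 24}
6 + H = {6, 25}
7 + H = {7, 26}
8 + H = {8, 27}
9 + H = {9, 28}
10 + H = {10, 29}
11 + H = {11, 30}
12 + H = {12, 31}
13 + H = {13, 32}
14 + H = {14, 33}
15 + H = {15, 34}
16 + H = {16, 35}
17 + H = {17, 36}
18 + H = {18, 37}

Cosets: 0+H={0,19}; 1+H={1,20}; 2+H={2,21}; 3+H={3,22}; 4+H={4,23}; 5+H={5,24}; 6+H={6,25}; 7+H={7,26}; 8+H={8,27}; 9+H={9,28}; 10+H={10,29}; 11+H={11,30}; 12+H={12,31}; 13+H={13,32}; 14+H={14,33}; 15+H={15,34}; 16+H={16,35}; 17+H={17,36}; 18+H={18,37}


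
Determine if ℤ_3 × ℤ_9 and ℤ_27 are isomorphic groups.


Comparing ℤ_3 × ℤ_9 and ℤ_27:
gcd(3,9) = 3 ≠ 1. Max element order in ℤ_3×ℤ_9 is lcm(3,9) = 9 < 27, so it has no element of order 27

No, ℤ_3 × ℤ_9 ≇ ℤ_27


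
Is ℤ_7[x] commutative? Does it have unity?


ℤ_7 is a field (n prime), so ℤ_7[x] is a commutative integral domain with unity
Commutative: Yes
Integral domain: Yes
Has unity: Yes

ℤ_7[x]: Commutative=Yes, Unity=Yes


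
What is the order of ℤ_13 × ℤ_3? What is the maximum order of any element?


|ℤ_13 × ℤ_3| = 13 × 3 = 39
Max element order = lcm(13,3) = 39
Cyclic? Yes (gcd=1)

|ℤ_13×ℤ_3| = 39, max element order = 39


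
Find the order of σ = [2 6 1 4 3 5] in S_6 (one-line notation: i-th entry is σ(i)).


Cycle decomposition: (1 2 6 5 3)
Cycle lengths: 5
Order = lcm(5) = 5

ord(σ) = 5


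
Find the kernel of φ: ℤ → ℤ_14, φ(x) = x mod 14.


Kernel = preimage of identity
ker(φ) = {x ∈ ℤ : x ≡ 0 (mod 14)} = 14ℤ = {0, ±14, ±28, ...}

ker(φ) = 14ℤ


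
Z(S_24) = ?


Z(G) = {g ∈ G | gx = xg for all x ∈ G}
S_n is non-abelian for n ≥ 3; Z(S_24) is trivial

Z(S_24) = {e}


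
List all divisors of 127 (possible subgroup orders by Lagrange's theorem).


Lagrange's theorem: |H| divides |G|
|G| = 127
Divisors of 127: 1, 127

Possible subgroup orders: {1, 127}


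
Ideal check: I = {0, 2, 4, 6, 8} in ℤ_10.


Check ideal conditions for I = {0, 2, 4, 6, 8} in ℤ_10:
(1) I is an additive subgroup? Yes
(2) For r ∈ ℤ_10 and a ∈ I: r·a ∈ I? Yes

Yes, I is an ideal of ℤ_10


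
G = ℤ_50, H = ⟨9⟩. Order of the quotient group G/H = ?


|⟨9⟩| = n / gcd(9, 50) = 50 / 1 = 50
H is normal (ℤ_50 is abelian).
|G/H| = |G| / |H| = 50 / 50 = 1

|G/H| = 1


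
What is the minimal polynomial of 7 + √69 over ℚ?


Let α = 7 + √69. Then α - 7 = √69, so (α - 7)² = 69, giving α² - 14α - 20 = 0. Degree 2 and α ∉ ℚ, so this is the minimal polynomial.

Minimal polynomial: x² - 14x - 20


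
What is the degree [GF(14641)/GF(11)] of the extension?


GF(14641) = GF(11^4), so the extension degree is 4

[GF(14641)/GF(11)] = 4


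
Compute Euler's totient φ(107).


Factor n: 107 = 107
φ(n) = n · ∏(1 - 1/p) over distinct primes p | n
φ(107) = 107 · (1 - 1/107) = 106

φ(107) = 106


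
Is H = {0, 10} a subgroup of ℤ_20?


Subgroup test for H = {0, 10} in (ℤ_20, +):
(1) 0 ∈ H? Yes
(2) Closure: for all a,b ∈ H, (a+b) mod 20 ∈ H? Yes
(3) Inverses: for all a ∈ H, -a mod 20 ∈ H? Yes

Yes, H is a subgroup of ℤ_20


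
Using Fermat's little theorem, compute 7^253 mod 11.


Fermat's little theorem: if p is prime and gcd(a,p)=1, then a^(p-1) ≡ 1 (mod p)
p = 11 is prime, gcd(7,11) = 1
Reduce exponent: 253 mod 10 = 3
So 7^253 ≡ 7^3 (mod 11)
7^3 mod 11 = 2

7^253 ≡ 2 (mod 11)


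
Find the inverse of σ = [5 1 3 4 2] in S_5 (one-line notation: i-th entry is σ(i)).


To find σ⁻¹, swap domain and range:
σ(1) = 5 → σ⁻¹(5) = 1
σ(2) = 1 → σ⁻¹(1) = 2
σ(3) = 3 → σ⁻¹(3) = 3
σ(4) = 4 → σ⁻¹(4) = 4
σ(5) = 2 → σ⁻¹(2) = 5

σ⁻¹ = [2 5 3 4 1]


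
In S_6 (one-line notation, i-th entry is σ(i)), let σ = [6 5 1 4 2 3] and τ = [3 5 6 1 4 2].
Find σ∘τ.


σ∘τ: apply τ first, then σ
1 →τ 3 →σ 1
2 →τ 5 →σ 2
3 →τ 6 →σ 3
4 →τ 1 →σ 6
5 →τ 4 →σ 4
6 →τ 2 →σ 5

σ∘τ = [1 2 3 6 4 5]


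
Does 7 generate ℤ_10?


g generates ℤ_n iff gcd(g, n) = 1
gcd(7, 10) = 1
Since gcd = 1, 7 is a generator.

Yes, 7 generates ℤ_10


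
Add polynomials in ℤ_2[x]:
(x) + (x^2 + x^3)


Add coefficients mod 2:
x^0: 0 + 0 = 0 (mod 2)
x^1: 1 + 0 = 1 (mod 2)
x^2: 0 + 1 = 1 (mod 2)
x^3: 0 + 1 = 1 (mod 2)
Result: x + x^2 + x^3

f + g = x + x^2 + x^3


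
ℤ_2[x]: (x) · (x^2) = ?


Expand and collect like terms; reduce coefficients mod 2:
x^0: 0·0 = 0 ≡ 0 (mod 2)
x^1: 0·0 + 1·0 = 0 ≡ 0 (mod 2)
x^2: 0·1 + 1·0 = 0 ≡ 0 (mod 2)
x^3: 1·1 = 1 ≡ 1 (mod 2)
Result: x^3

f · g = x^3


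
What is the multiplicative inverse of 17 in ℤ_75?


Use the extended Euclidean algorithm to write 1 = 17·s + 75·t; then s mod 75 is the inverse.
Euclidean algorithm:
  17 = 0·75 + 17
  75 = 4·17 + 7
  17 = 2·7 + 3
  7 = 2·3 + 1
  3 = 3·1 + 0
gcd(17,75) = 1
Back-substitution gives: 17·(-22) + 75·(5) = 1
So 17⁻¹ ≡ -22 ≡ 53 (mod 75)
Check: 17 × 53 = 901 ≡ 1 (mod 75) ✓

17⁻¹ ≡ 53 (mod 75)


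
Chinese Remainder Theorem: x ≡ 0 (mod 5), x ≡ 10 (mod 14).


m₁ = 5, m₂ = 14, gcd = 1, so CRT applies. M = m₁·m₂ = 70
Let M₁ = M/m₁ = 14, M₂ = M/m₂ = 5
Find y₁ ≡ M₁⁻¹ (mod m₁): 14⁻¹ ≡ 4 (mod 5)
Find y₂ ≡ M₂⁻¹ (mod m₂): 5⁻¹ ≡ 3 (mod 14)
x = a₁·M₁·y₁ + a₂·M₂·y₂ = 0·14·4 + 10·5·3 = 150
Reduce mod 70: x ≡ 10
Check: 10 mod 5 = 0 ✓, 10 mod 14 = 10 ✓

x ≡ 10 (mod 70)


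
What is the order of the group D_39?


|D_n| = 2n (n rotations and n reflections)
|D_39| = 2×39 = 78

|D_39| = 78


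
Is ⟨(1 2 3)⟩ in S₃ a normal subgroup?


H = ⟨(1 2 3)⟩ in S₃
⟨(1 2 3)⟩ has order 3 and index 2 in S₃; index-2 subgroups are normal

Yes, normal subgroup


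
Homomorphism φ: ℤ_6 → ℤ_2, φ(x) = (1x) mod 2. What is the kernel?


Kernel = preimage of identity
ker(φ) = {x ∈ ℤ_6 : 1x ≡ 0 (mod 2)}. Since 2 | 6, φ is well-defined. The kernel is the cyclic subgroup ⟨2⟩ of ℤ_6 (order 3), i.e. {0, 2, 4}

ker(φ) = {0, 2, 4}


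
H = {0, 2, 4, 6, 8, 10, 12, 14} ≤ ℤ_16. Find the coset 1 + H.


1 + H = {1 + h (mod 16) : h ∈ H}
1+0=1, 1+2=3, 1+4=5, 1+6=7, 1+8=9, 1+10=11, 1+12=13, 1+14=15

1 + H = {1, 3, 5, 7, 9, 11, 13, 15}


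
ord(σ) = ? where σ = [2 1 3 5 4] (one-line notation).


Cycle decomposition: (1 2) (4 5)
Cycle lengths: 2, 2
Order = lcm(2, 2) = 2

ord(σ) = 2


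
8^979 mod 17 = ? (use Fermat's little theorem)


Fermat's little theorem: if p is prime and gcd(a,p)=1, then a^(p-1) ≡ 1 (mod p)
p = 17 is prime, gcd(8,17) = 1
Reduce exponent: 979 mod 16 = 3
So 8^979 ≡ 8^3 (mod 17)
8^3 mod 17 = 2

8^979 ≡ 2 (mod 17)


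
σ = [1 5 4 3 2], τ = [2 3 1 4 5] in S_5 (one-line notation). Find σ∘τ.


σ∘τ: apply τ first, then σ
1 →τ 2 →σ 5
2 →τ 3 →σ 4
3 →τ 1 →σ 1
4 →τ 4 →σ 3
5 →τ 5 →σ 2

σ∘τ = [5 4 1 3 2]


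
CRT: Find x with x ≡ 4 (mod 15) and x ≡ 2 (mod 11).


m₁ = 15, m₂ = 11, gcd = 1, so CRT applies. M = m₁·m₂ = 165
Let M₁ = M/m₁ = 11, M₂ = M/m₂ = 15
Find y₁ ≡ M₁⁻¹ (mod m₁): 11⁻¹ ≡ 11 (mod 15)
Find y₂ ≡ M₂⁻¹ (mod m₂): 15⁻¹ ≡ 3 (mod 11)
x = a₁·M₁·y₁ + a₂·M₂·y₂ = 4·11·11 + 2·15·3 = 574
Reduce mod 165: x ≡ 79
Check: 79 mod 15 = 4 ✓, 79 mod 11 = 2 ✓

x ≡ 79 (mod 165)


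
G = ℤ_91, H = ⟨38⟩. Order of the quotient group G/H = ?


|⟨38⟩| = n / gcd(38, 91) = 91 / 1 = 91
H is normal (ℤ_91 is abelian).
|G/H| = |G| / |H| = 91 / 91 = 1

|G/H| = 1


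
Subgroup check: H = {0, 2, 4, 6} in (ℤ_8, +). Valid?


Subgroup test for H = {0, 2, 4, 6} in (ℤ_8, +):
(1) 0 ∈ H? Yes
(2) Closure: for all a,b ∈ H, (a+b) mod 8 ∈ H? Yes
(3) Inverses: for all a ∈ H, -a mod 8 ∈ H? Yes

Yes, H is a subgroup of ℤ_8


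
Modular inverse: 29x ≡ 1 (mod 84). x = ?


Use the extended Euclidean algorithm to write 1 = 29·s + 84·t; then s mod 84 is the inverse.
Euclidean algorithm:
  29 = 0·84 + 29
  84 = 2·29 + 26
  29 = 1·26 + 3
  26 = 8·3 + 2
  3 = 1·2 + 1
  2 = 2·1 + 0
gcd(29,84) = 1
Back-substitution gives: 29·(29) + 84·(-10) = 1
So 29⁻¹ ≡ 29 ≡ 29 (mod 84)
Check: 29 × 29 = 841 ≡ 1 (mod 84) ✓

29⁻¹ ≡ 29 (mod 84)


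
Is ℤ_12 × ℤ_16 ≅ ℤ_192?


Comparing ℤ_12 × ℤ_16 and ℤ_192:
gcd(12,16) = 4 ≠ 1. Max element order in ℤ_12×ℤ_16 is lcm(12,16) = 48 < 192, so it has no element of order 192

No, ℤ_12 × ℤ_16 ≇ ℤ_192


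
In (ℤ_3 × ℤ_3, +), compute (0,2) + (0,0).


Operation: componentwise addition mod (3, 3)
(0,2) + (0,0) = ((a₁+b₁) mod 3, (a₂+b₂) mod 3) with a = (0,2), b = (0,0)

(0,2) + (0,0) = (0,2)


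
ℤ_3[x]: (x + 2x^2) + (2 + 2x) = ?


Add coefficients mod 3:
x^0: 0 + 2 = 2 (mod 3)
x^1: 1 + 2 = 0 (mod 3)
x^2: 2 + 0 = 2 (mod 3)
Result: 2 + 2x^2

f + g = 2 + 2x^2


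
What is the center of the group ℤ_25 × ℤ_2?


Z(G) = {g ∈ G | gx = xg for all x ∈ G}
Direct product of abelian groups is abelian, so Z(G) = G

Z(ℤ_25 × ℤ_2) = ℤ_25 × ℤ_2


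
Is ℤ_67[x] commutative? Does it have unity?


ℤ_67 is a field (n prime), so ℤ_67[x] is a commutative integral domain with unity
Commutative: Yes
Integral domain: Yes
Has unity: Yes

ℤ_67[x]: Commutative=Yes, Unity=Yes


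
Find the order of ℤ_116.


ℤ_n has n elements.

|ℤ_116| = 116


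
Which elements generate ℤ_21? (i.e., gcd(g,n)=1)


g generates ℤ_n iff gcd(g,n) = 1
Prime factors of 21: 3, 7
Generators are g ∈ {1,...,20} not divisible by any of these primes.
Generators: {1, 2, 4, 5, 8, 10, 11, 13, 16, 17, 19, 20}
Number of generators = φ(21) = 12

Generators of ℤ_21 = {1, 2, 4, 5, 8, 10, 11, 13, 16, 17, 19, 20}


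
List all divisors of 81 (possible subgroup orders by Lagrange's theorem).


Lagrange's theorem: |H| divides |G|
|G| = 81
Divisors of 81: 1, 3, 9, 27, 81

Possible subgroup orders: {1, 3, 9, 27, 81}


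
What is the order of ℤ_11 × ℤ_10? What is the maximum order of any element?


|ℤ_11 × ℤ_10| = 11 × 10 = 110
Max element order = lcm(11,10) = 110
Cyclic? Yes (gcd=1)

|ℤ_11×ℤ_10| = 110, max element order = 110


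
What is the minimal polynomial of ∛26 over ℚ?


∛26 satisfies x³ - 26 = 0, irreducible over ℚ (no rational root; 26 is not a perfect cube)

Minimal polynomial: x³ - 26


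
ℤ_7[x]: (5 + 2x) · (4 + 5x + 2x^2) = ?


Expand and collect like terms; reduce coefficients mod 7:
x^0: 5·4 = 20 ≡ 6 (mod 7)
x^1: 5·5 + 2·4 = 33 ≡ 5 (mod 7)
x^2: 5·2 + 2·5 = 20 ≡ 6 (mod 7)
x^3: 2·2 = 4 ≡ 4 (mod 7)
Result: 6 + 5x + 6x^2 + 4x^3

f · g = 6 + 5x + 6x^2 + 4x^3


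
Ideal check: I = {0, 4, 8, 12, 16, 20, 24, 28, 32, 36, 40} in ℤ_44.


Check ideal conditions for I = {0, 4, 8, 12, 16, 20, 24, 28, 32, 36, 40} in ℤ_44:
(1) I is an additive subgroup? Yes
(2) For r ∈ ℤ_44 and a ∈ I: r·a ∈ I? Yes

Yes, I is an ideal of ℤ_44


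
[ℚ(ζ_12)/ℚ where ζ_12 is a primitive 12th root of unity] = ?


[ℚ(ζ_n):ℚ] = deg Φ_n(x) = φ(n). Here φ(12) = 4

[ℚ(ζ_12)/ℚ where ζ_12 is a primitive 12th root of unity] = 4


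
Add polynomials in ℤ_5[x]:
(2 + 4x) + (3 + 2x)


Add coefficients mod 5:
x^0: 2 + 3 = 0 (mod 5)
x^1: 4 + 2 = 1 (mod 5)
Result: x

f + g = x


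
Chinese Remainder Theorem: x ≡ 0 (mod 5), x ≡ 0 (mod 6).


m₁ = 5, m₂ = 6, gcd = 1, so CRT applies. M = m₁·m₂ = 30
Let M₁ = M/m₁ = 6, M₂ = M/m₂ = 5
Find y₁ ≡ M₁⁻¹ (mod m₁): 6⁻¹ ≡ 1 (mod 5)
Find y₂ ≡ M₂⁻¹ (mod m₂): 5⁻¹ ≡ 5 (mod 6)
x = a₁·M₁·y₁ + a₂·M₂·y₂ = 0·6·1 + 0·5·5 = 0
Reduce mod 30: x ≡ 0
Check: 0 mod 5 = 0 ✓, 0 mod 6 = 0 ✓

x ≡ 0 (mod 30)


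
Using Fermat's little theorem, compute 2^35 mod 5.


Fermat's little theorem: if p is prime and gcd(a,p)=1, then a^(p-1) ≡ 1 (mod p)
p = 5 is prime, gcd(2,5) = 1
Reduce exponent: 35 mod 4 = 3
So 2^35 ≡ 2^3 (mod 5)
2^3 mod 5 = 3

2^35 ≡ 3 (mod 5)


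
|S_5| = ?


|S_n| = n! (number of permutations of n symbols)
|S_5| = 5! = 120

|S_5| = 120


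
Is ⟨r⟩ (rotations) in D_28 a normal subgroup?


H = ⟨r⟩ (rotations) in D_28
The rotation subgroup ⟨r⟩ has index 2 in D_28, so it is normal

Yes, normal subgroup


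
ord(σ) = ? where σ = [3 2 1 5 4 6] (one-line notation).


Cycle decomposition: (1 3) (4 5)
Cycle lengths: 2, 2
Order = lcm(2, 2) = 2

ord(σ) = 2


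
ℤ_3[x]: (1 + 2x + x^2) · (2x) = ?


Expand and collect like terms; reduce coefficients mod 3:
x^0: 1·0 = 0 ≡ 0 (mod 3)
x^1: 1·2 + 2·0 = 2 ≡ 2 (mod 3)
x^2: 2·2 + 1·0 = 4 ≡ 1 (mod 3)
x^3: 1·2 = 2 ≡ 2 (mod 3)
Result: 2x + x^2 + 2x^3

f · g = 2x + x^2 + 2x^3


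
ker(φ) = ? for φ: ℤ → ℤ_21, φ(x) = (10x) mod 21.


Kernel = preimage of identity
ker(φ) = {x ∈ ℤ : 10x ≡ 0 (mod 21)}. gcd(10,21) = 1, so 10x ≡ 0 (mod 21) ⟺ x ≡ 0 (mod 21/1 = 21). Hence ker(φ) = 21ℤ

ker(φ) = 21ℤ


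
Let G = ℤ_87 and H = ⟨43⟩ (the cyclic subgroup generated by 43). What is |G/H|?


|⟨43⟩| = n / gcd(43, 87) = 87 / 1 = 87
H is normal (ℤ_87 is abelian).
|G/H| = |G| / |H| = 87 / 87 = 1

|G/H| = 1


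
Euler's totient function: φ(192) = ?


Factor n: 192 = 2^6 × 3
φ(n) = n · ∏(1 - 1/p) over distinct primes p | n
φ(192) = 192 · (1 - 1/2) · (1 - 1/3) = 64

φ(192) = 64


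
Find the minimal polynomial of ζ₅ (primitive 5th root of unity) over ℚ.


ζ₅ is a root of Φ₅(x) = x⁴ + x³ + x² + x + 1, irreducible over ℚ

Minimal polynomial: x⁴ + x³ + x² + x + 1


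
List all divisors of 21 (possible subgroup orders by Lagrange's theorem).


Lagrange's theorem: |H| divides |G|
|G| = 21
Divisors of 21: 1, 3, 7, 21

Possible subgroup orders: {1, 3, 7, 21}


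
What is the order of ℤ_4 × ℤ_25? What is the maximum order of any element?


|ℤ_4 × ℤ_25| = 4 × 25 = 100
Max element order = lcm(4,25) = 100
Cyclic? Yes (gcd=1)

|ℤ_4×ℤ_25| = 100, max element order = 100


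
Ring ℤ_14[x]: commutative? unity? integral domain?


ℤ_14 has zero divisors (2·7 ≡ 0), and these lift to constant zero divisors in ℤ_14[x]; so not an integral domain
Commutative: Yes
Integral domain: No
Has unity: Yes

ℤ_14[x]: Commutative=Yes, Unity=Yes


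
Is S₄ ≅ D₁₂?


Comparing S₄ and D₁₂:
S₄ has trivial center; D₁₂ has center {e, r⁶}

No, S₄ ≇ D₁₂


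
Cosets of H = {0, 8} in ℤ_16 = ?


H = {0, 8}, |H| = 2
Number of cosets = |G|/|H| = 16/2 = 8
0 + H = {0, 8}
1 + H = {1, 9}
2 + H = {2, 10}
3 + H = {3, 11}
4 + H = {4, 12}
5 + H = {5, 13}
6 + H = {6, 14}
7 + H = {7, 15}

Cosets: 0+H={0,8}; 1+H={1,9}; 2+H={2,10}; 3+H={3,11}; 4+H={4,12}; 5+H={5,13}; 6+H={6,14}; 7+H={7,15}


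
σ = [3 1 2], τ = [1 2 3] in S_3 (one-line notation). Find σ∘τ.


σ∘τ: apply τ first, then σ
1 →τ 1 →σ 3
2 →τ 2 →σ 1
3 →τ 3 →σ 2

σ∘τ = [3 1 2]


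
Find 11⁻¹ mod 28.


Use the extended Euclidean algorithm to write 1 = 11·s + 28·t; then s mod 28 is the inverse.
Euclidean algorithm:
  11 = 0·28 + 11
  28 = 2·11 + 6
  11 = 1·6 + 5
  6 = 1·5 + 1
  5 = 5·1 + 0
gcd(11,28) = 1
Back-substitution gives: 11·(-5) + 28·(2) = 1
So 11⁻¹ ≡ -5 ≡ 23 (mod 28)
Check: 11 × 23 = 253 ≡ 1 (mod 28) ✓

11⁻¹ ≡ 23 (mod 28)


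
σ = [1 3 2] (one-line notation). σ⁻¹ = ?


To find σ⁻¹, swap domain and range:
σ(1) = 1 → σ⁻¹(1) = 1
σ(2) = 3 → σ⁻¹(3) = 2
σ(3) = 2 → σ⁻¹(2) = 3

σ⁻¹ = [1 3 2]


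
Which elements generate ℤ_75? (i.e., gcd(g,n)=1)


g generates ℤ_n iff gcd(g,n) = 1
Prime factors of 75: 3, 5
Generators are g ∈ {1,...,74} not divisible by any of these primes.
Generators: {1, 2, 4, 7, 8, 11, 13, 14, 16, 17, 19, 22, 23, 26, 28, 29, 31, 32, 34, 37, 38, 41, 43, 44, 46, 47, 49, 52, 53, 56, 58, 59, 61, 62, 64, 67, 68, 71, 73, 74}
Number of generators = φ(75) = 40

Generators of ℤ_75 = {1, 2, 4, 7, 8, 11, 13, 14, 16, 17, 19, 22, 23, 26, 28, 29, 31, 32, 34, 37, 38, 41, 43, 44, 46, 47, 49, 52, 53, 56, 58, 59, 61, 62, 64, 67, 68, 71, 73, 74}


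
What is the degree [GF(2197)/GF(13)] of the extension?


GF(2197) = GF(13^3), so the extension degree is 3

[GF(2197)/GF(13)] = 3


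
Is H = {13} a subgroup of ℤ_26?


Subgroup test for H = {13} in (ℤ_26, +):
(1) 0 ∈ H? No
(2) Closure: for all a,b ∈ H, (a+b) mod 26 ∈ H? No  [counterexample: 13 + 13 = 0 ∉ H]
(3) Inverses: for all a ∈ H, -a mod 26 ∈ H? Yes

No, H is not a subgroup of ℤ_26


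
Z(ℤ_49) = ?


Z(G) = {g ∈ G | gx = xg for all x ∈ G}
ℤ_49 is abelian, so Z(G) = G

Z(ℤ_49) = ℤ_49


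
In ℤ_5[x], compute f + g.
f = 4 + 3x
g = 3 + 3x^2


Add coefficients mod 5:
x^0: 4 + 3 = 2 (mod 5)
x^1: 3 + 0 = 3 (mod 5)
x^2: 0 + 3 = 3 (mod 5)
Result: 2 + 3x + 3x^2

f + g = 2 + 3x + 3x^2


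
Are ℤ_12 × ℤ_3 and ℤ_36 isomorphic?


Comparing ℤ_12 × ℤ_3 and ℤ_36:
gcd(12,3) = 3 ≠ 1. Max element order in ℤ_12×ℤ_3 is lcm(12,3) = 12 < 36, so it has no element of order 36

No, ℤ_12 × ℤ_3 ≇ ℤ_36


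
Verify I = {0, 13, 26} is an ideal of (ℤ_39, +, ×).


Check ideal conditions for I = {0, 13, 26} in ℤ_39:
(1) I is an additive subgroup? Yes
(2) For r ∈ ℤ_39 and a ∈ I: r·a ∈ I? Yes

Yes, I is an ideal of ℤ_39


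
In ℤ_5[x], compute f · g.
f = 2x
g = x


Expand and collect like terms; reduce coefficients mod 5:
x^0: 0·0 = 0 ≡ 0 (mod 5)
x^1: 0·1 + 2·0 = 0 ≡ 0 (mod 5)
x^2: 2·1 = 2 ≡ 2 (mod 5)
Result: 2x^2

f · g = 2x^2


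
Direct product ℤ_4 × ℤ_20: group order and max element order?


|ℤ_4 × ℤ_20| = 4 × 20 = 80
Max element order = lcm(4,20) = 20
Cyclic? No (gcd=4)

|ℤ_4×ℤ_20| = 80, max element order = 20


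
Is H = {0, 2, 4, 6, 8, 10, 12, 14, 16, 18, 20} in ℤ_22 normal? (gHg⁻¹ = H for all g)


H = {0, 2, 4, 6, 8, 10, 12, 14, 16, 18, 20} in ℤ_22
ℤ_22 is abelian; every subgroup of an abelian group is normal

Yes, normal subgroup


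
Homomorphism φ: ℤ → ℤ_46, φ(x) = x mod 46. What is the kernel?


Kernel = preimage of identity
ker(φ) = {x ∈ ℤ : x ≡ 0 (mod 46)} = 46ℤ = {0, ±46, ±92, ...}

ker(φ) = 46ℤ


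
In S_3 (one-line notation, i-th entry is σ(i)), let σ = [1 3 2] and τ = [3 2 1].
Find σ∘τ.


σ∘τ: apply τ first, then σ
1 →τ 3 →σ 2
2 →τ 2 →σ 3
3 →τ 1 →σ 1

σ∘τ = [2 3 1]


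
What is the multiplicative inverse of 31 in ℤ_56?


Use the extended Euclidean algorithm to write 1 = 31·s + 56·t; then s mod 56 is the inverse.
Euclidean algorithm:
  31 = 0·56 + 31
  56 = 1·31 + 25
  31 = 1·25 + 6
  25 = 4·6 + 1
  6 = 6·1 + 0
gcd(31,56) = 1
Back-substitution gives: 31·(-9) + 56·(5) = 1
So 31⁻¹ ≡ -9 ≡ 47 (mod 56)
Check: 31 × 47 = 1457 ≡ 1 (mod 56) ✓

31⁻¹ ≡ 47 (mod 56)


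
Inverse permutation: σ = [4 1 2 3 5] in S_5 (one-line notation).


To find σ⁻¹, swap domain and range:
σ(1) = 4 → σ⁻¹(4) = 1
σ(2) = 1 → σ⁻¹(1) = 2
σ(3) = 2 → σ⁻¹(2) = 3
σ(4) = 3 → σ⁻¹(3) = 4
σ(5) = 5 → σ⁻¹(5) = 5

σ⁻¹ = [2 3 4 1 5]


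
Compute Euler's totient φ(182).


Factor n: 182 = 2 × 7 × 13
φ(n) = n · ∏(1 - 1/p) over distinct primes p | n
φ(182) = 182 · (1 - 1/2) · (1 - 1/7) · (1 - 1/13) = 72

φ(182) = 72


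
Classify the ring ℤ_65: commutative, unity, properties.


ℤ_65 is a commutative ring with unity 1; 65 = 5×13 is composite, so 5·13 ≡ 0 gives zero divisors (not an integral domain)
Commutative: Yes
Integral domain: No
Has unity: Yes

ℤ_65: Commutative=Yes, Unity=Yes


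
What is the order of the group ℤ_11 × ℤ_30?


|A × B| = |A| · |B|
|ℤ_11 × ℤ_30| = 11 × 30 = 330

|ℤ_11 × ℤ_30| = 330


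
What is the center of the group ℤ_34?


Z(G) = {g ∈ G | gx = xg for all x ∈ G}
ℤ_34 is abelian, so Z(G) = G

Z(ℤ_34) = ℤ_34


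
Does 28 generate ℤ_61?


g generates ℤ_n iff gcd(g, n) = 1
gcd(28, 61) = 1
Since gcd = 1, 28 is a generator.

Yes, 28 generates ℤ_61


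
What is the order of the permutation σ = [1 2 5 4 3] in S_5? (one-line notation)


Cycle decomposition: (3 5)
Cycle lengths: 2
Order = lcm(2) = 2

ord(σ) = 2


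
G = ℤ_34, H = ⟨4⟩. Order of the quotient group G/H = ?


|⟨4⟩| = n / gcd(4, 34) = 34 / 2 = 17
H is normal (ℤ_34 is abelian).
|G/H| = |G| / |H| = 34 / 17 = 2

|G/H| = 2


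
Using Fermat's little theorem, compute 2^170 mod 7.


Fermat's little theorem: if p is prime and gcd(a,p)=1, then a^(p-1) ≡ 1 (mod p)
p = 7 is prime, gcd(2,7) = 1
Reduce exponent: 170 mod 6 = 2
So 2^170 ≡ 2^2 (mod 7)
2^2 mod 7 = 4

2^170 ≡ 4 (mod 7)


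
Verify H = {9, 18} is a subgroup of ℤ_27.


Subgroup test for H = {9, 18} in (ℤ_27, +):
(1) 0 ∈ H? No
(2) Closure: for all a,b ∈ H, (a+b) mod 27 ∈ H? No  [counterexample: 9 + 18 = 0 ∉ H]
(3) Inverses: for all a ∈ H, -a mod 27 ∈ H? Yes

No, H is not a subgroup of ℤ_27


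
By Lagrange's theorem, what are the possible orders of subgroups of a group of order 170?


Lagrange's theorem: |H| divides |G|
|G| = 170
Divisors of 170: 1, 2, 5, 10, 17, 34, 85, 170

Possible subgroup orders: {1, 2, 5, 10, 17, 34, 85, 170}


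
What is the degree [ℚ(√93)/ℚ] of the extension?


√93 has minimal polynomial x² - 93 (irreducible over ℚ since 93 is squarefree)

[ℚ(√93)/ℚ] = 2


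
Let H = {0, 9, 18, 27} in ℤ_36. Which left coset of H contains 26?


26 + H = {26 + h (mod 36) : h ∈ H}
26+0=26, 26+9=35, 26+18=8, 26+27=17
26 + H = {8, 17, 26, 35} = 8 + H

26 + H = {8, 17, 26, 35}


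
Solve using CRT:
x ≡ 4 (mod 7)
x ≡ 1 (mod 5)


m₁ = 7, m₂ = 5, gcd = 1, so CRT applies. M = m₁·m₂ = 35
Let M₁ = M/m₁ = 5, M₂ = M/m₂ = 7
Find y₁ ≡ M₁⁻¹ (mod m₁): 5⁻¹ ≡ 3 (mod 7)
Find y₂ ≡ M₂⁻¹ (mod m₂): 7⁻¹ ≡ 3 (mod 5)
x = a₁·M₁·y₁ + a₂·M₂·y₂ = 4·5·3 + 1·7·3 = 81
Reduce mod 35: x ≡ 11
Check: 11 mod 7 = 4 ✓, 11 mod 5 = 1 ✓

x ≡ 11 (mod 35)


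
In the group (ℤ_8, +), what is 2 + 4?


Operation: addition mod 8
2 + 4 = (a + b) mod 8 with a = 2, b = 4

2 + 4 = 6


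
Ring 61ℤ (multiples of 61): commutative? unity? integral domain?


61ℤ is a commutative ring under +,× but has no multiplicative identity (1 ∉ 61ℤ); it has no zero divisors, but without unity it is not an integral domain
Commutative: Yes
Integral domain: No
Has unity: No

61ℤ (multiples of 61): Commutative=Yes, Unity=No


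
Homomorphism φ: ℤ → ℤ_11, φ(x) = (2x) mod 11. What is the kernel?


Kernel = preimage of identity
ker(φ) = {x ∈ ℤ : 2x ≡ 0 (mod 11)}. gcd(2,11) = 1, so 2x ≡ 0 (mod 11) ⟺ x ≡ 0 (mod 11/1 = 11). Hence ker(φ) = 11ℤ

ker(φ) = 11ℤ


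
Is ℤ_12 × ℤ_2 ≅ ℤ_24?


Comparing ℤ_12 × ℤ_2 and ℤ_24:
gcd(12,2) = 2 ≠ 1. Max element order in ℤ_12×ℤ_2 is lcm(12,2) = 12 < 24, so it has no element of order 24

No, ℤ_12 × ℤ_2 ≇ ℤ_24


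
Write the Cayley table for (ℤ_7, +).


Elements: {0, 1, 2, 3, 4, 5, 6}
Operation: addition mod 7
Entry (a, b) = (a + b) mod 7

Cayley table:
  | 0 | 1 | 2 | 3 | 4 | 5 | 6
0 | 0 | 1 | 2 | 3 | 4 | 5 | 6
1 | 1 | 2 | 3 | 4 | 5 | 6 | 0
2 | 2 | 3 | 4 | 5 | 6 | 0 | 1
3 | 3 | 4 | 5 | 6 | 0 | 1 | 2
4 | 4 | 5 | 6 | 0 | 1 | 2 | 3
5 | 5 | 6 | 0 | 1 | 2 | 3 | 4
6 | 6 | 0 | 1 | 2 | 3 | 4 | 5


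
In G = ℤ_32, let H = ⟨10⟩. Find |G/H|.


|⟨10⟩| = n / gcd(10, 32) = 32 / 2 = 16
H is normal (ℤ_32 is abelian).
|G/H| = |G| / |H| = 32 / 16 = 2

|G/H| = 2


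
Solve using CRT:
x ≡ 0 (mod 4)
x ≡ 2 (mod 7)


m₁ = 4, m₂ = 7, gcd = 1, so CRT applies. M = m₁·m₂ = 28
Let M₁ = M/m₁ = 7, M₂ = M/m₂ = 4
Find y₁ ≡ M₁⁻¹ (mod m₁): 7⁻¹ ≡ 3 (mod 4)
Find y₂ ≡ M₂⁻¹ (mod m₂): 4⁻¹ ≡ 2 (mod 7)
x = a₁·M₁·y₁ + a₂·M₂·y₂ = 0·7·3 + 2·4·2 = 16
Reduce mod 28: x ≡ 16
Check: 16 mod 4 = 0 ✓, 16 mod 7 = 2 ✓

x ≡ 16 (mod 28)


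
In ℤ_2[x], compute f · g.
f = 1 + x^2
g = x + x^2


Expand and collect like terms; reduce coefficients mod 2:
x^0: 1·0 = 0 ≡ 0 (mod 2)
x^1: 1·1 + 0·0 = 1 ≡ 1 (mod 2)
x^2: 1·1 + 0·1 + 1·0 = 1 ≡ 1 (mod 2)
x^3: 0·1 + 1·1 = 1 ≡ 1 (mod 2)
x^4: 1·1 = 1 ≡ 1 (mod 2)
Result: x + x^2 + x^3 + x^4

f · g = x + x^2 + x^3 + x^4


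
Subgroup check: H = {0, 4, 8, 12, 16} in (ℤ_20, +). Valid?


Subgroup test for H = {0, 4, 8, 12, 16} in (ℤ_20, +):
(1) 0 ∈ H? Yes
(2) Closure: for all a,b ∈ H, (a+b) mod 20 ∈ H? Yes
(3) Inverses: for all a ∈ H, -a mod 20 ∈ H? Yes

Yes, H is a subgroup of ℤ_20


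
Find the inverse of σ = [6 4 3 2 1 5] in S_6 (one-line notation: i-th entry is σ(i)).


To find σ⁻¹, swap domain and range:
σ(1) = 6 → σ⁻¹(6) = 1
σ(2) = 4 → σ⁻¹(4) = 2
σ(3) = 3 → σ⁻¹(3) = 3
σ(4) = 2 → σ⁻¹(2) = 4
σ(5) = 1 → σ⁻¹(1) = 5
σ(6) = 5 → σ⁻¹(5) = 6

σ⁻¹ = [5 4 3 2 6 1]


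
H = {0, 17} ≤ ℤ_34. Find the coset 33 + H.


33 + H = {33 + h (mod 34) : h ∈ H}
33+0=33, 33+17=16
33 + H = {16, 33} = 16 + H

33 + H = {16, 33}


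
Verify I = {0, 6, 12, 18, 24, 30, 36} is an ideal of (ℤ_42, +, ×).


Check ideal conditions for I = {0, 6, 12, 18, 24, 30, 36} in ℤ_42:
(1) I is an additive subgroup? Yes
(2) For r ∈ ℤ_42 and a ∈ I: r·a ∈ I? Yes

Yes, I is an ideal of ℤ_42


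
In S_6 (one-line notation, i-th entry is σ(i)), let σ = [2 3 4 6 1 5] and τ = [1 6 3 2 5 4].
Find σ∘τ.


σ∘τ: apply τ first, then σ
1 →τ 1 →σ 2
2 →τ 6 →σ 5
3 →τ 3 →σ 4
4 →τ 2 →σ 3
5 →τ 5 →σ 1
6 →τ 4 →σ 6

σ∘τ = [2 5 4 3 1 6]


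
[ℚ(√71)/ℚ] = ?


√71 has minimal polynomial x² - 71 (irreducible over ℚ since 71 is squarefree)

[ℚ(√71)/ℚ] = 2


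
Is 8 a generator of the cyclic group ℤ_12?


g generates ℤ_n iff gcd(g, n) = 1
gcd(8, 12) = 4
Since gcd = 4 ≠ 1, ⟨8⟩ has order 3 < 12, so 8 is not a generator.

No, 8 does not generate ℤ_12


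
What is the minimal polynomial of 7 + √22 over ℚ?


Let α = 7 + √22. Then α - 7 = √22, so (α - 7)² = 22, giving α² - 14α + 27 = 0. Degree 2 and α ∉ ℚ, so this is the minimal polynomial.

Minimal polynomial: x² - 14x + 27


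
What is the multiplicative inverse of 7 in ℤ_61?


Use the extended Euclidean algorithm to write 1 = 7·s + 61·t; then s mod 61 is the inverse.
Euclidean algorithm:
  7 = 0·61 + 7
  61 = 8·7 + 5
  7 = 1·5 + 2
  5 = 2·2 + 1
  2 = 2·1 + 0
gcd(7,61) = 1
Back-substitution gives: 7·(-26) + 61·(3) = 1
So 7⁻¹ ≡ -26 ≡ 35 (mod 61)
Check: 7 × 35 = 245 ≡ 1 (mod 61) ✓

7⁻¹ ≡ 35 (mod 61)


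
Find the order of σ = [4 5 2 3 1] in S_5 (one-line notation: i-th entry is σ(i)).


Cycle decomposition: (1 4 3 2 5)
Cycle lengths: 5
Order = lcm(5) = 5

ord(σ) = 5


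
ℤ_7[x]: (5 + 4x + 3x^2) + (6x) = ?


Add coefficients mod 7:
x^0: 5 + 0 = 5 (mod 7)
x^1: 4 + 6 = 3 (mod 7)
x^2: 3 + 0 = 3 (mod 7)
Result: 5 + 3x + 3x^2

f + g = 5 + 3x + 3x^2


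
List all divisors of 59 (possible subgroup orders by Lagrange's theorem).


Lagrange's theorem: |H| divides |G|
|G| = 59
Divisors of 59: 1, 59

Possible subgroup orders: {1, 59}


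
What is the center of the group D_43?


Z(G) = {g ∈ G | gx = xg for all x ∈ G}
For odd n, Z(D_n) = {e}: no nontrivial rotation commutes with all reflections

Z(D_43) = {e}


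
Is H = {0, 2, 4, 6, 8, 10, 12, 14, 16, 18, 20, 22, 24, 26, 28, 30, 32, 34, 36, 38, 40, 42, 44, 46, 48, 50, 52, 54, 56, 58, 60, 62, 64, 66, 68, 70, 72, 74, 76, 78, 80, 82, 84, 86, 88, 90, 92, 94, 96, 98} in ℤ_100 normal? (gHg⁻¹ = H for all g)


H = {0, 2, 4, 6, 8, 10, 12, 14, 16, 18, 20, 22, 24, 26, 28, 30, 32, 34, 36, 38, 40, 42, 44, 46, 48, 50, 52, 54, 56, 58, 60, 62, 64, 66, 68, 70, 72, 74, 76, 78, 80, 82, 84, 86, 88, 90, 92, 94, 96, 98} in ℤ_100
ℤ_100 is abelian; every subgroup of an abelian group is normal

Yes, normal subgroup


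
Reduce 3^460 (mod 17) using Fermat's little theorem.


Fermat's little theorem: if p is prime and gcd(a,p)=1, then a^(p-1) ≡ 1 (mod p)
p = 17 is prime, gcd(3,17) = 1
Reduce exponent: 460 mod 16 = 12
So 3^460 ≡ 3^12 (mod 17)
3^12 mod 17 = 4

3^460 ≡ 4 (mod 17)


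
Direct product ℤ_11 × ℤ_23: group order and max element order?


|ℤ_11 × ℤ_23| = 11 × 23 = 253
Max element order = lcm(11,23) = 253
Cyclic? Yes (gcd=1)

|ℤ_11×ℤ_23| = 253, max element order = 253


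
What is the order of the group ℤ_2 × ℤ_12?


|A × B| = |A| · |B|
|ℤ_2 × ℤ_12| = 2 × 12 = 24

|ℤ_2 × ℤ_12| = 24


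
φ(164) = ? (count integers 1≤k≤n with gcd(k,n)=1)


Factor n: 164 = 2^2 × 41
φ(n) = n · ∏(1 - 1/p) over distinct primes p | n
φ(164) = 164 · (1 - 1/2) · (1 - 1/41) = 80

φ(164) = 80


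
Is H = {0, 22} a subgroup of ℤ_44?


Subgroup test for H = {0, 22} in (ℤ_44, +):
(1) 0 ∈ H? Yes
(2) Closure: for all a,b ∈ H, (a+b) mod 44 ∈ H? Yes
(3) Inverses: for all a ∈ H, -a mod 44 ∈ H? Yes

Yes, H is a subgroup of ℤ_44


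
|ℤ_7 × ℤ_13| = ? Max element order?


|ℤ_7 × ℤ_13| = 7 × 13 = 91
Max element order = lcm(7,13) = 91
Cyclic? Yes (gcd=1)

|ℤ_7×ℤ_13| = 91, max element order = 91


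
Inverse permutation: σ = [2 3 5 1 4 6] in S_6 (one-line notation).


To find σ⁻¹, swap domain and range:
σ(1) = 2 → σ⁻¹(2) = 1
σ(2) = 3 → σ⁻¹(3) = 2
σ(3) = 5 → σ⁻¹(5) = 3
σ(4) = 1 → σ⁻¹(1) = 4
σ(5) = 4 → σ⁻¹(4) = 5
σ(6) = 6 → σ⁻¹(6) = 6

σ⁻¹ = [4 1 2 5 3 6]


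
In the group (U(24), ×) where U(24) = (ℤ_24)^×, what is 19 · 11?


Operation: multiplication mod 24
19 · 11 = (a × b) mod 24 with a = 19, b = 11

19 · 11 = 17


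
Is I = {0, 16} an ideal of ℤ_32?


Check ideal conditions for I = {0, 16} in ℤ_32:
(1) I is an additive subgroup? Yes
(2) For r ∈ ℤ_32 and a ∈ I: r·a ∈ I? Yes

Yes, I is an ideal of ℤ_32


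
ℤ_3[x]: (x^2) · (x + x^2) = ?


Expand and collect like terms; reduce coefficients mod 3:
x^0: 0·0 = 0 ≡ 0 (mod 3)
x^1: 0·1 + 0·0 = 0 ≡ 0 (mod 3)
x^2: 0·1 + 0·1 + 1·0 = 0 ≡ 0 (mod 3)
x^3: 0·1 + 1·1 = 1 ≡ 1 (mod 3)
x^4: 1·1 = 1 ≡ 1 (mod 3)
Result: x^3 + x^4

f · g = x^3 + x^4


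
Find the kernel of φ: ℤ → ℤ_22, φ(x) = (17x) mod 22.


Kernel = preimage of identity
ker(φ) = {x ∈ ℤ : 17x ≡ 0 (mod 22)}. gcd(17,22) = 1, so 17x ≡ 0 (mod 22) ⟺ x ≡ 0 (mod 22/1 = 22). Hence ker(φ) = 22ℤ

ker(φ) = 22ℤ


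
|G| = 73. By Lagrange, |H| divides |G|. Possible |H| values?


Lagrange's theorem: |H| divides |G|
|G| = 73
Divisors of 73: 1, 73

Possible subgroup orders: {1, 73}


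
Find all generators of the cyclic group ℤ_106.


g generates ℤ_n iff gcd(g,n) = 1
Prime factors of 106: 2, 53
Generators are g ∈ {1,...,105} not divisible by any of these primes.
Generators: {1, 3, 5, 7, 9, 11, 13, 15, 17, 19, 21, 23, 25, 27, 29, 31, 33, 35, 37, 39, 41, 43, 45, 47, 49, 51, 55, 57, 59, 61, 63, 65, 67, 69, 71, 73, 75, 77, 79, 81, 83, 85, 87, 89, 91, 93, 95, 97, 99, 101, 103, 105}
Number of generators = φ(106) = 52

Generators of ℤ_106 = {1, 3, 5, 7, 9, 11, 13, 15, 17, 19, 21, 23, 25, 27, 29, 31, 33, 35, 37, 39, 41, 43, 45, 47, 49, 51, 55, 57, 59, 61, 63, 65, 67, 69, 71, 73, 75, 77, 79, 81, 83, 85, 87, 89, 91, 93, 95, 97, 99, 101, 103, 105}


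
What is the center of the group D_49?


Z(G) = {g ∈ G | gx = xg for all x ∈ G}
For odd n, Z(D_n) = {e}: no nontrivial rotation commutes with all reflections

Z(D_49) = {e}
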